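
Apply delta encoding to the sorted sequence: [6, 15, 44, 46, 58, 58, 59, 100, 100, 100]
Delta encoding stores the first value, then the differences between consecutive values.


First value: 6
Deltas:
  15 - 6 = 9
  44 - 15 = 29
  46 - 44 = 2
  58 - 46 = 12
  58 - 58 = 0
  59 - 58 = 1
  100 - 59 = 41
  100 - 100 = 0
  100 - 100 = 0


Delta encoded: [6, 9, 29, 2, 12, 0, 1, 41, 0, 0]


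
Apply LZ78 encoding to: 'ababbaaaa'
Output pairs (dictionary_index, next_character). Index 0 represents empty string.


LZ78 encoding steps:
Dictionary: {0: ''}
Step 1: w='' (idx 0), next='a' -> output (0, 'a'), add 'a' as idx 1
Step 2: w='' (idx 0), next='b' -> output (0, 'b'), add 'b' as idx 2
Step 3: w='a' (idx 1), next='b' -> output (1, 'b'), add 'ab' as idx 3
Step 4: w='b' (idx 2), next='a' -> output (2, 'a'), add 'ba' as idx 4
Step 5: w='a' (idx 1), next='a' -> output (1, 'a'), add 'aa' as idx 5
Step 6: w='a' (idx 1), end of input -> output (1, '')


Encoded: [(0, 'a'), (0, 'b'), (1, 'b'), (2, 'a'), (1, 'a'), (1, '')]


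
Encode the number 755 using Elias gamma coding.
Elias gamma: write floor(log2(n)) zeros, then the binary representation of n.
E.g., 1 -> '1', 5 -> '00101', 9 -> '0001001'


num_bits = floor(log2(755)) + 1 = 10
leading_zeros = num_bits - 1 = 9
binary(755) = 1011110011

Elias gamma(755) = '000000000' + '1011110011' = 0000000001011110011 (19 bits)


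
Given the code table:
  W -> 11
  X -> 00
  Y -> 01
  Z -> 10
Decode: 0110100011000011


Decoding:
01 -> Y
10 -> Z
10 -> Z
00 -> X
11 -> W
00 -> X
00 -> X
11 -> W


Result: YZZXWXXW


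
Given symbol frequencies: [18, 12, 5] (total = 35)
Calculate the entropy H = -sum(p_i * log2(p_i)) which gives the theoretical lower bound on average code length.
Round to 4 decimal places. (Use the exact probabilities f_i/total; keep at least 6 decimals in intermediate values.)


Per-symbol terms -p_i * log2(p_i) with p_i = f_i/35:
  p = 18/35 = 0.514286: log2(p) = -0.959358, -p*log2(p) = 0.493384
  p = 12/35 = 0.342857: log2(p) = -1.544321, -p*log2(p) = 0.529481
  p = 5/35 = 0.142857: log2(p) = -2.807355, -p*log2(p) = 0.401051
H = 0.493384 + 0.529481 + 0.401051 = 1.423916

H = 1.4239 bits/symbol


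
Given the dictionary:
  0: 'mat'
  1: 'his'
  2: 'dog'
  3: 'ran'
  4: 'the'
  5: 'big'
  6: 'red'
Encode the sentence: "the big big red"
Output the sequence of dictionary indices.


Look up each word in the dictionary:
  'the' -> 4
  'big' -> 5
  'big' -> 5
  'red' -> 6

Encoded: [4, 5, 5, 6]


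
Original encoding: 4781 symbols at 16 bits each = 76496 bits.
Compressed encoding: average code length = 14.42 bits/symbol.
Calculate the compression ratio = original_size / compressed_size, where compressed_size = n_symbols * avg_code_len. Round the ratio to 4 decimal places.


original_size = n_symbols * orig_bits = 4781 * 16 = 76496 bits
compressed_size = n_symbols * avg_code_len = 4781 * 14.42 = 68942.02 bits
ratio = original_size / compressed_size = 76496 / 68942.02 = 1.1096

Compression ratio = 1.1096


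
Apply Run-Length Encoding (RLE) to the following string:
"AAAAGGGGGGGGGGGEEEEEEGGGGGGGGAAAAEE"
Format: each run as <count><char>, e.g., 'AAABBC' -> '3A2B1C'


Scanning runs left to right:
  i=0: run of 'A' x 4 -> '4A'
  i=4: run of 'G' x 11 -> '11G'
  i=15: run of 'E' x 6 -> '6E'
  i=21: run of 'G' x 8 -> '8G'
  i=29: run of 'A' x 4 -> '4A'
  i=33: run of 'E' x 2 -> '2E'

RLE = 4A11G6E8G4A2E


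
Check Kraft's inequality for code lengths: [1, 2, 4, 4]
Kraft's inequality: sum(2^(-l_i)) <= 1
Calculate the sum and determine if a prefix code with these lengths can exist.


Sum = 2^(-1) + 2^(-2) + 2^(-4) + 2^(-4)
    = 0.5 + 0.25 + 0.0625 + 0.0625
    = 14/16 = 0.875
Since 0.875 <= 1, Kraft's inequality IS satisfied.
A prefix code with these lengths CAN exist.

Kraft sum = 0.875. Satisfied.


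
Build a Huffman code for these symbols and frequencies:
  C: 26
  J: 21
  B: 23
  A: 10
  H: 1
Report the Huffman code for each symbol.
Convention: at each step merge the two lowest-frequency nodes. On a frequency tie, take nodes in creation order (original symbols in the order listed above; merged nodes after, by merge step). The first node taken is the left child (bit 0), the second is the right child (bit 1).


Huffman tree construction:
Step 1: Merge H(1) + A(10) = 11
Step 2: Merge (H+A)(11) + J(21) = 32
Step 3: Merge B(23) + C(26) = 49
Step 4: Merge ((H+A)+J)(32) + (B+C)(49) = 81
Read each symbol's code off the tree from the root (left child = 0, right child = 1).

Codes:
  C: 11 (length 2)
  J: 01 (length 2)
  B: 10 (length 2)
  A: 001 (length 3)
  H: 000 (length 3)
Average code length: 173/81 = 2.1358 bits/symbol


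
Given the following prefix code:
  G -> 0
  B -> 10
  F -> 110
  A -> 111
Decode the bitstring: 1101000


Decoding step by step:
Bits 110 -> F
Bits 10 -> B
Bits 0 -> G
Bits 0 -> G


Decoded message: FBGG


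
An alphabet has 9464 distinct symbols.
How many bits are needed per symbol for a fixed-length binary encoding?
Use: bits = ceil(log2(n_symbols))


log2(9464) = 13.2082
Bracket: 2^13 = 8192 < 9464 <= 2^14 = 16384
So ceil(log2(9464)) = 14

bits = ceil(log2(9464)) = ceil(13.2082) = 14 bits


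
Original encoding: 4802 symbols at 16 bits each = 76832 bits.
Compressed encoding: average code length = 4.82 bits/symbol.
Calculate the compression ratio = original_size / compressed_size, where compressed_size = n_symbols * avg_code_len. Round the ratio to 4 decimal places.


original_size = n_symbols * orig_bits = 4802 * 16 = 76832 bits
compressed_size = n_symbols * avg_code_len = 4802 * 4.82 = 23145.64 bits
ratio = original_size / compressed_size = 76832 / 23145.64 = 3.3195

Compression ratio = 3.3195


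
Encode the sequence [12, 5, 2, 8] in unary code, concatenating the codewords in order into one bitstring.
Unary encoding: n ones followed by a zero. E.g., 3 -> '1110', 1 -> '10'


Encode each number as n ones followed by a terminating 0:
  12 -> 1111111111110 (13 bits)
  5 -> 111110 (6 bits)
  2 -> 110 (3 bits)
  8 -> 111111110 (9 bits)
Total length = 13 + 6 + 3 + 9 = 31 bits.

Unary([12, 5, 2, 8]) = 1111111111110111110110111111110 (31 bits)


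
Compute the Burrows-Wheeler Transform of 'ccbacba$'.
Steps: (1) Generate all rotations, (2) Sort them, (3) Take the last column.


Rotations (sorted):
  0: $ccbacba -> last char: a
  1: a$ccbacb -> last char: b
  2: acba$ccb -> last char: b
  3: ba$ccbac -> last char: c
  4: bacba$cc -> last char: c
  5: cba$ccba -> last char: a
  6: cbacba$c -> last char: c
  7: ccbacba$ -> last char: $


BWT = abbccac$


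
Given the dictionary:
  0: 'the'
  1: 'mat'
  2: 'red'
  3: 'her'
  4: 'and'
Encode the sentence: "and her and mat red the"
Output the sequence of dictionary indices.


Look up each word in the dictionary:
  'and' -> 4
  'her' -> 3
  'and' -> 4
  'mat' -> 1
  'red' -> 2
  'the' -> 0

Encoded: [4, 3, 4, 1, 2, 0]


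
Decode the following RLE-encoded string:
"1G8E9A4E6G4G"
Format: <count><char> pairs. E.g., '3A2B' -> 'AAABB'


Expanding each <count><char> pair:
  1G -> 'G'
  8E -> 'EEEEEEEE'
  9A -> 'AAAAAAAAA'
  4E -> 'EEEE'
  6G -> 'GGGGGG'
  4G -> 'GGGG'

Decoded = GEEEEEEEEAAAAAAAAAEEEEGGGGGGGGGG


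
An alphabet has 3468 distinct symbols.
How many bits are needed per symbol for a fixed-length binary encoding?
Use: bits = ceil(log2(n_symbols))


log2(3468) = 11.7599
Bracket: 2^11 = 2048 < 3468 <= 2^12 = 4096
So ceil(log2(3468)) = 12

bits = ceil(log2(3468)) = ceil(11.7599) = 12 bits


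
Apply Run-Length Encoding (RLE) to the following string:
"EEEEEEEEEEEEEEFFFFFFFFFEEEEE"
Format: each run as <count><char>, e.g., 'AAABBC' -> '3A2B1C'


Scanning runs left to right:
  i=0: run of 'E' x 14 -> '14E'
  i=14: run of 'F' x 9 -> '9F'
  i=23: run of 'E' x 5 -> '5E'

RLE = 14E9F5E


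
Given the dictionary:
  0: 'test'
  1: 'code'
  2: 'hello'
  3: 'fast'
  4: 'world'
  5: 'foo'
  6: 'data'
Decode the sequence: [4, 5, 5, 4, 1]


Look up each index in the dictionary:
  4 -> 'world'
  5 -> 'foo'
  5 -> 'foo'
  4 -> 'world'
  1 -> 'code'

Decoded: "world foo foo world code"


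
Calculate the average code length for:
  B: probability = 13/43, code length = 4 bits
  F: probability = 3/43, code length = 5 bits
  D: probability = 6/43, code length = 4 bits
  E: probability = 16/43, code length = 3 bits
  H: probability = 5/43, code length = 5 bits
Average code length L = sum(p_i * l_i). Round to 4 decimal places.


Weighted contributions p_i * l_i:
  B: (13/43) * 4 = 52/43
  F: (3/43) * 5 = 15/43
  D: (6/43) * 4 = 24/43
  E: (16/43) * 3 = 48/43
  H: (5/43) * 5 = 25/43
Sum = (52 + 15 + 24 + 48 + 25)/43 = 164/43

L = 164/43 = 3.8140 bits/symbol


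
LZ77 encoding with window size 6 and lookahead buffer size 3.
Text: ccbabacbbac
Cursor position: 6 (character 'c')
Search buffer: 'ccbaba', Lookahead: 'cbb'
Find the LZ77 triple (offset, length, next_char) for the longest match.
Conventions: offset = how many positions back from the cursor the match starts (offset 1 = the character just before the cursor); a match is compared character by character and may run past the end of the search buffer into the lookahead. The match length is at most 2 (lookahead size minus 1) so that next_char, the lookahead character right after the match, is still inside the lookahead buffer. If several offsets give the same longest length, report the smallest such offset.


Try each offset into the search buffer:
  offset=1 (pos 5, char 'a'): match length 0
  offset=2 (pos 4, char 'b'): match length 0
  offset=3 (pos 3, char 'a'): match length 0
  offset=4 (pos 2, char 'b'): match length 0
  offset=5 (pos 1, char 'c'): match length 2
  offset=6 (pos 0, char 'c'): match length 1
Longest match has length 2 at offset 5.
next_char = character at position 6 + 2 = 8 -> 'b'

Best match: offset=5, length=2 (matching 'cb' starting at position 1)
LZ77 triple: (5, 2, 'b')


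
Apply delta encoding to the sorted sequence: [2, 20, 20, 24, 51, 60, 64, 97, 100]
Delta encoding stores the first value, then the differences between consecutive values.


First value: 2
Deltas:
  20 - 2 = 18
  20 - 20 = 0
  24 - 20 = 4
  51 - 24 = 27
  60 - 51 = 9
  64 - 60 = 4
  97 - 64 = 33
  100 - 97 = 3


Delta encoded: [2, 18, 0, 4, 27, 9, 4, 33, 3]


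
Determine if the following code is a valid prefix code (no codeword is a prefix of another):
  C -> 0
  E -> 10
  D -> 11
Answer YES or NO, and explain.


Checking each pair (does one codeword prefix another?):
  C='0' vs E='10': no prefix
  C='0' vs D='11': no prefix
  E='10' vs C='0': no prefix
  E='10' vs D='11': no prefix
  D='11' vs C='0': no prefix
  D='11' vs E='10': no prefix
No violation found over all pairs.

YES -- this is a valid prefix code. No codeword is a prefix of any other codeword.


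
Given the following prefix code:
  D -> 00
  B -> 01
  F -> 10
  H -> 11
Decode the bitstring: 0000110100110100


Decoding step by step:
Bits 00 -> D
Bits 00 -> D
Bits 11 -> H
Bits 01 -> B
Bits 00 -> D
Bits 11 -> H
Bits 01 -> B
Bits 00 -> D


Decoded message: DDHBDHBD


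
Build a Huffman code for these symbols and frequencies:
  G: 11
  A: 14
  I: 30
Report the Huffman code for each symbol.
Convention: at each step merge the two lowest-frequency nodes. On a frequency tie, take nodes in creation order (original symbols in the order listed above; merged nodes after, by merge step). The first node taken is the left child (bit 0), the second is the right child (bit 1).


Huffman tree construction:
Step 1: Merge G(11) + A(14) = 25
Step 2: Merge (G+A)(25) + I(30) = 55
Read each symbol's code off the tree from the root (left child = 0, right child = 1).

Codes:
  G: 00 (length 2)
  A: 01 (length 2)
  I: 1 (length 1)
Average code length: 80/55 = 1.4545 bits/symbol


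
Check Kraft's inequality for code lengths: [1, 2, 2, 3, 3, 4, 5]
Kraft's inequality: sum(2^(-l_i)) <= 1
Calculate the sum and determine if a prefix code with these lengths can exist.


Sum = 2^(-1) + 2^(-2) + 2^(-2) + 2^(-3) + 2^(-3) + 2^(-4) + 2^(-5)
    = 0.5 + 0.25 + 0.25 + 0.125 + 0.125 + 0.0625 + 0.03125
    = 43/32 = 1.34375
Since 1.34375 > 1, Kraft's inequality is NOT satisfied.
A prefix code with these lengths CANNOT exist.

Kraft sum = 1.34375. Not satisfied.


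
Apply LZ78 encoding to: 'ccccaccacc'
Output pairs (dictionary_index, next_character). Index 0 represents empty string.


LZ78 encoding steps:
Dictionary: {0: ''}
Step 1: w='' (idx 0), next='c' -> output (0, 'c'), add 'c' as idx 1
Step 2: w='c' (idx 1), next='c' -> output (1, 'c'), add 'cc' as idx 2
Step 3: w='c' (idx 1), next='a' -> output (1, 'a'), add 'ca' as idx 3
Step 4: w='cc' (idx 2), next='a' -> output (2, 'a'), add 'cca' as idx 4
Step 5: w='cc' (idx 2), end of input -> output (2, '')


Encoded: [(0, 'c'), (1, 'c'), (1, 'a'), (2, 'a'), (2, '')]


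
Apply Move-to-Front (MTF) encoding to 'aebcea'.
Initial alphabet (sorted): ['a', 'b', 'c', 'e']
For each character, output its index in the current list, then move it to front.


MTF encoding:
'a': index 0 in ['a', 'b', 'c', 'e'] -> ['a', 'b', 'c', 'e']
'e': index 3 in ['a', 'b', 'c', 'e'] -> ['e', 'a', 'b', 'c']
'b': index 2 in ['e', 'a', 'b', 'c'] -> ['b', 'e', 'a', 'c']
'c': index 3 in ['b', 'e', 'a', 'c'] -> ['c', 'b', 'e', 'a']
'e': index 2 in ['c', 'b', 'e', 'a'] -> ['e', 'c', 'b', 'a']
'a': index 3 in ['e', 'c', 'b', 'a'] -> ['a', 'e', 'c', 'b']


Output: [0, 3, 2, 3, 2, 3]


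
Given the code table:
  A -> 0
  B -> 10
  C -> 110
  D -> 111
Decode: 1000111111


Decoding:
10 -> B
0 -> A
0 -> A
111 -> D
111 -> D


Result: BAADD


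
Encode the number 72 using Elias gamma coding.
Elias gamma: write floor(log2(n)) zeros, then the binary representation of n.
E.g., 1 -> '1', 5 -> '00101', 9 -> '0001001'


num_bits = floor(log2(72)) + 1 = 7
leading_zeros = num_bits - 1 = 6
binary(72) = 1001000

Elias gamma(72) = '000000' + '1001000' = 0000001001000 (13 bits)


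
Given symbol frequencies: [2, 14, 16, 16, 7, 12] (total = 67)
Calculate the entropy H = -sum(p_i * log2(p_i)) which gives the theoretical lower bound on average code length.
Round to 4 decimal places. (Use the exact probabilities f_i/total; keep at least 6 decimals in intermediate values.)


Per-symbol terms -p_i * log2(p_i) with p_i = f_i/67:
  p = 2/67 = 0.029851: log2(p) = -5.066089, -p*log2(p) = 0.151227
  p = 14/67 = 0.208955: log2(p) = -2.258734, -p*log2(p) = 0.471974
  p = 16/67 = 0.238806: log2(p) = -2.066089, -p*log2(p) = 0.493394
  p = 16/67 = 0.238806: log2(p) = -2.066089, -p*log2(p) = 0.493394
  p = 7/67 = 0.104478: log2(p) = -3.258734, -p*log2(p) = 0.340465
  p = 12/67 = 0.179104: log2(p) = -2.481127, -p*log2(p) = 0.444381
H = 0.151227 + 0.471974 + 0.493394 + 0.493394 + 0.340465 + 0.444381 = 2.394835

H = 2.3948 bits/symbol


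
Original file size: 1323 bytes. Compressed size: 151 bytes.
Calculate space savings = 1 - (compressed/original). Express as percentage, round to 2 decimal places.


ratio = compressed/original = 151/1323 = 0.114135
savings = 1 - ratio = 1 - 0.114135 = 0.885865
as a percentage: 0.885865 * 100 = 88.59%

Space savings = 1 - 151/1323 = 88.59%


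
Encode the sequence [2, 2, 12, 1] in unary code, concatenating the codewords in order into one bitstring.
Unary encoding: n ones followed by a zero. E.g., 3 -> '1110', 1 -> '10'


Encode each number as n ones followed by a terminating 0:
  2 -> 110 (3 bits)
  2 -> 110 (3 bits)
  12 -> 1111111111110 (13 bits)
  1 -> 10 (2 bits)
Total length = 3 + 3 + 13 + 2 = 21 bits.

Unary([2, 2, 12, 1]) = 110110111111111111010 (21 bits)


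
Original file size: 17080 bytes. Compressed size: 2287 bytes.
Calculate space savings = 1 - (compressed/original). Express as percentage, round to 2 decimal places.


ratio = compressed/original = 2287/17080 = 0.133899
savings = 1 - ratio = 1 - 0.133899 = 0.866101
as a percentage: 0.866101 * 100 = 86.61%

Space savings = 1 - 2287/17080 = 86.61%


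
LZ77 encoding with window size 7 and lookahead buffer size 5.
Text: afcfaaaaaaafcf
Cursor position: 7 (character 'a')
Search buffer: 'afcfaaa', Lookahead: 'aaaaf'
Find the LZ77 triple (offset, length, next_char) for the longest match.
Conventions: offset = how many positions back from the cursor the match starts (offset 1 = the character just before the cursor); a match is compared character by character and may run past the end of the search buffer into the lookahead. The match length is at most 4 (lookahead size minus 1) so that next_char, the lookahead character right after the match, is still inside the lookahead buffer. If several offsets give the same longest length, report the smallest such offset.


Try each offset into the search buffer:
  offset=1 (pos 6, char 'a'): match length 4
  offset=2 (pos 5, char 'a'): match length 4
  offset=3 (pos 4, char 'a'): match length 4
  offset=4 (pos 3, char 'f'): match length 0
  offset=5 (pos 2, char 'c'): match length 0
  offset=6 (pos 1, char 'f'): match length 0
  offset=7 (pos 0, char 'a'): match length 1
Longest match has length 4, found at offsets 1, 2, 3; take the smallest, offset 1.
next_char = character at position 7 + 4 = 11 -> 'f'

Best match: offset=1, length=4 (matching 'aaaa' starting at position 6)
LZ77 triple: (1, 4, 'f')


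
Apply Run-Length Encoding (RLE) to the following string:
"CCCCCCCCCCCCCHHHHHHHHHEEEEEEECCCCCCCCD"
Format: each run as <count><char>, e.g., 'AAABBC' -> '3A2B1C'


Scanning runs left to right:
  i=0: run of 'C' x 13 -> '13C'
  i=13: run of 'H' x 9 -> '9H'
  i=22: run of 'E' x 7 -> '7E'
  i=29: run of 'C' x 8 -> '8C'
  i=37: run of 'D' x 1 -> '1D'

RLE = 13C9H7E8C1D


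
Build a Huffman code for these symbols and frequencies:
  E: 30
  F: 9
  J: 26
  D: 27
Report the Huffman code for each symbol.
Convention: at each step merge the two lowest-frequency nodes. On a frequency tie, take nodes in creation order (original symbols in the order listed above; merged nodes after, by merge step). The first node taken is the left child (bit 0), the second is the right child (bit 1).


Huffman tree construction:
Step 1: Merge F(9) + J(26) = 35
Step 2: Merge D(27) + E(30) = 57
Step 3: Merge (F+J)(35) + (D+E)(57) = 92
Read each symbol's code off the tree from the root (left child = 0, right child = 1).

Codes:
  E: 11 (length 2)
  F: 00 (length 2)
  J: 01 (length 2)
  D: 10 (length 2)
Average code length: 184/92 = 2.0000 bits/symbol


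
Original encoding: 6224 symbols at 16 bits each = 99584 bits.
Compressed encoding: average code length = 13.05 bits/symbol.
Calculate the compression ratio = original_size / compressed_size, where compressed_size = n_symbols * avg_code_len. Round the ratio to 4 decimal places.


original_size = n_symbols * orig_bits = 6224 * 16 = 99584 bits
compressed_size = n_symbols * avg_code_len = 6224 * 13.05 = 81223.2 bits
ratio = original_size / compressed_size = 99584 / 81223.2 = 1.2261

Compression ratio = 1.2261


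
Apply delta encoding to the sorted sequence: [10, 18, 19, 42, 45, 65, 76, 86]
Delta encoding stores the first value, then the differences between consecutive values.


First value: 10
Deltas:
  18 - 10 = 8
  19 - 18 = 1
  42 - 19 = 23
  45 - 42 = 3
  65 - 45 = 20
  76 - 65 = 11
  86 - 76 = 10


Delta encoded: [10, 8, 1, 23, 3, 20, 11, 10]


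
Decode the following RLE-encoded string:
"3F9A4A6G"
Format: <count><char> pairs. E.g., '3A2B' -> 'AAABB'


Expanding each <count><char> pair:
  3F -> 'FFF'
  9A -> 'AAAAAAAAA'
  4A -> 'AAAA'
  6G -> 'GGGGGG'

Decoded = FFFAAAAAAAAAAAAAGGGGGG


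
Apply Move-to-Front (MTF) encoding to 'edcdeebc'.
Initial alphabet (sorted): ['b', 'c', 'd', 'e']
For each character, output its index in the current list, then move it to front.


MTF encoding:
'e': index 3 in ['b', 'c', 'd', 'e'] -> ['e', 'b', 'c', 'd']
'd': index 3 in ['e', 'b', 'c', 'd'] -> ['d', 'e', 'b', 'c']
'c': index 3 in ['d', 'e', 'b', 'c'] -> ['c', 'd', 'e', 'b']
'd': index 1 in ['c', 'd', 'e', 'b'] -> ['d', 'c', 'e', 'b']
'e': index 2 in ['d', 'c', 'e', 'b'] -> ['e', 'd', 'c', 'b']
'e': index 0 in ['e', 'd', 'c', 'b'] -> ['e', 'd', 'c', 'b']
'b': index 3 in ['e', 'd', 'c', 'b'] -> ['b', 'e', 'd', 'c']
'c': index 3 in ['b', 'e', 'd', 'c'] -> ['c', 'b', 'e', 'd']


Output: [3, 3, 3, 1, 2, 0, 3, 3]


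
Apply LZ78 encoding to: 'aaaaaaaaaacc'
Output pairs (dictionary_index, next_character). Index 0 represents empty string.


LZ78 encoding steps:
Dictionary: {0: ''}
Step 1: w='' (idx 0), next='a' -> output (0, 'a'), add 'a' as idx 1
Step 2: w='a' (idx 1), next='a' -> output (1, 'a'), add 'aa' as idx 2
Step 3: w='aa' (idx 2), next='a' -> output (2, 'a'), add 'aaa' as idx 3
Step 4: w='aaa' (idx 3), next='a' -> output (3, 'a'), add 'aaaa' as idx 4
Step 5: w='' (idx 0), next='c' -> output (0, 'c'), add 'c' as idx 5
Step 6: w='c' (idx 5), end of input -> output (5, '')


Encoded: [(0, 'a'), (1, 'a'), (2, 'a'), (3, 'a'), (0, 'c'), (5, '')]


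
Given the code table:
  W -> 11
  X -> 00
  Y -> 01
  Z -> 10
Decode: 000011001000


Decoding:
00 -> X
00 -> X
11 -> W
00 -> X
10 -> Z
00 -> X


Result: XXWXZX


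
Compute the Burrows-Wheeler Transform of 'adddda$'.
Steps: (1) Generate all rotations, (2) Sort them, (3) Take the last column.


Rotations (sorted):
  0: $adddda -> last char: a
  1: a$adddd -> last char: d
  2: adddda$ -> last char: $
  3: da$addd -> last char: d
  4: dda$add -> last char: d
  5: ddda$ad -> last char: d
  6: dddda$a -> last char: a


BWT = ad$ddda


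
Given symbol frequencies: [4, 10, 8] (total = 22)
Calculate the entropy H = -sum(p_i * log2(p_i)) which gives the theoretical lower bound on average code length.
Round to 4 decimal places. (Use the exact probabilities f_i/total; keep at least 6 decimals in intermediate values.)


Per-symbol terms -p_i * log2(p_i) with p_i = f_i/22:
  p = 4/22 = 0.181818: log2(p) = -2.459432, -p*log2(p) = 0.447169
  p = 10/22 = 0.454545: log2(p) = -1.137504, -p*log2(p) = 0.517047
  p = 8/22 = 0.363636: log2(p) = -1.459432, -p*log2(p) = 0.530702
H = 0.447169 + 0.517047 + 0.530702 = 1.494918

H = 1.4949 bits/symbol


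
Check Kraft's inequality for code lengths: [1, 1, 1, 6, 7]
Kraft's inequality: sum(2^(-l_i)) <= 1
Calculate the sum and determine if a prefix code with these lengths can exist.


Sum = 2^(-1) + 2^(-1) + 2^(-1) + 2^(-6) + 2^(-7)
    = 0.5 + 0.5 + 0.5 + 0.015625 + 0.0078125
    = 195/128 = 1.5234375
Since 1.5234375 > 1, Kraft's inequality is NOT satisfied.
A prefix code with these lengths CANNOT exist.

Kraft sum = 1.5234375. Not satisfied.


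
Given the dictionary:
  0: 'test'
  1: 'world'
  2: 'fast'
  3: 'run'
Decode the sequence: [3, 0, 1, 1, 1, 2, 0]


Look up each index in the dictionary:
  3 -> 'run'
  0 -> 'test'
  1 -> 'world'
  1 -> 'world'
  1 -> 'world'
  2 -> 'fast'
  0 -> 'test'

Decoded: "run test world world world fast test"


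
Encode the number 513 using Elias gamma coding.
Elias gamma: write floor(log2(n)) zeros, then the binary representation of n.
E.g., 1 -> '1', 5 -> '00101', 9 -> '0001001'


num_bits = floor(log2(513)) + 1 = 10
leading_zeros = num_bits - 1 = 9
binary(513) = 1000000001

Elias gamma(513) = '000000000' + '1000000001' = 0000000001000000001 (19 bits)


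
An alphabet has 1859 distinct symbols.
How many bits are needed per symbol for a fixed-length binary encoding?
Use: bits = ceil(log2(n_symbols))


log2(1859) = 10.8603
Bracket: 2^10 = 1024 < 1859 <= 2^11 = 2048
So ceil(log2(1859)) = 11

bits = ceil(log2(1859)) = ceil(10.8603) = 11 bits


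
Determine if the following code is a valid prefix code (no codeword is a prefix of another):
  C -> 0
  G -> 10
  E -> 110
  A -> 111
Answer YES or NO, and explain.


Checking each pair (does one codeword prefix another?):
  C='0' vs G='10': no prefix
  C='0' vs E='110': no prefix
  C='0' vs A='111': no prefix
  G='10' vs C='0': no prefix
  G='10' vs E='110': no prefix
  G='10' vs A='111': no prefix
  E='110' vs C='0': no prefix
  E='110' vs G='10': no prefix
  E='110' vs A='111': no prefix
  A='111' vs C='0': no prefix
  A='111' vs G='10': no prefix
  A='111' vs E='110': no prefix
No violation found over all pairs.

YES -- this is a valid prefix code. No codeword is a prefix of any other codeword.


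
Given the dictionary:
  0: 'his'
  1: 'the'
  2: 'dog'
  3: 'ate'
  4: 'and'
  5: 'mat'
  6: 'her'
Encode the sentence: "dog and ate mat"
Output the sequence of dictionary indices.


Look up each word in the dictionary:
  'dog' -> 2
  'and' -> 4
  'ate' -> 3
  'mat' -> 5

Encoded: [2, 4, 3, 5]


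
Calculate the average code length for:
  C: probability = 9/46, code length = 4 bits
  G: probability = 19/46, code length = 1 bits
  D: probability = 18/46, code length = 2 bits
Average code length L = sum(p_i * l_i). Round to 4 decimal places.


Weighted contributions p_i * l_i:
  C: (9/46) * 4 = 36/46
  G: (19/46) * 1 = 19/46
  D: (18/46) * 2 = 36/46
Sum = (36 + 19 + 36)/46 = 91/46

L = 91/46 = 1.9783 bits/symbol


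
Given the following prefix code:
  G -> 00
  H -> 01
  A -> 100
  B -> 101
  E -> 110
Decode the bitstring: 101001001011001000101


Decoding step by step:
Bits 101 -> B
Bits 00 -> G
Bits 100 -> A
Bits 101 -> B
Bits 100 -> A
Bits 100 -> A
Bits 01 -> H
Bits 01 -> H


Decoded message: BGABAAHH


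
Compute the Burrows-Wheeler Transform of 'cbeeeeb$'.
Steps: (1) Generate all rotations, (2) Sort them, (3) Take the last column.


Rotations (sorted):
  0: $cbeeeeb -> last char: b
  1: b$cbeeee -> last char: e
  2: beeeeb$c -> last char: c
  3: cbeeeeb$ -> last char: $
  4: eb$cbeee -> last char: e
  5: eeb$cbee -> last char: e
  6: eeeb$cbe -> last char: e
  7: eeeeb$cb -> last char: b


BWT = bec$eeeb


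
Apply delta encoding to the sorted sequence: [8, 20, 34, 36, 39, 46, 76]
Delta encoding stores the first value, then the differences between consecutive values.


First value: 8
Deltas:
  20 - 8 = 12
  34 - 20 = 14
  36 - 34 = 2
  39 - 36 = 3
  46 - 39 = 7
  76 - 46 = 30


Delta encoded: [8, 12, 14, 2, 3, 7, 30]


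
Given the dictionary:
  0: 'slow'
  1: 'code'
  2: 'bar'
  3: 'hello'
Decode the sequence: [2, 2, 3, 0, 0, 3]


Look up each index in the dictionary:
  2 -> 'bar'
  2 -> 'bar'
  3 -> 'hello'
  0 -> 'slow'
  0 -> 'slow'
  3 -> 'hello'

Decoded: "bar bar hello slow slow hello"


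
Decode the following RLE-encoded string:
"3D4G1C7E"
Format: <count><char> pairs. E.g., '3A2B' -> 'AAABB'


Expanding each <count><char> pair:
  3D -> 'DDD'
  4G -> 'GGGG'
  1C -> 'C'
  7E -> 'EEEEEEE'

Decoded = DDDGGGGCEEEEEEE


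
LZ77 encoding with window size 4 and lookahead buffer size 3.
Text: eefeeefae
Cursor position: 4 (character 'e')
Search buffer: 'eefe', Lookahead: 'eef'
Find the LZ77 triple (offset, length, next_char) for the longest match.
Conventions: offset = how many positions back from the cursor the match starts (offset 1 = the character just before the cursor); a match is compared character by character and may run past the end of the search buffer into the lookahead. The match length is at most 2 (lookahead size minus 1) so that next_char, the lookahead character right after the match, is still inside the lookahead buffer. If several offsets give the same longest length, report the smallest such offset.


Try each offset into the search buffer:
  offset=1 (pos 3, char 'e'): match length 2
  offset=2 (pos 2, char 'f'): match length 0
  offset=3 (pos 1, char 'e'): match length 1
  offset=4 (pos 0, char 'e'): match length 2
Longest match has length 2, found at offsets 1, 4; take the smallest, offset 1.
next_char = character at position 4 + 2 = 6 -> 'f'

Best match: offset=1, length=2 (matching 'ee' starting at position 3)
LZ77 triple: (1, 2, 'f')


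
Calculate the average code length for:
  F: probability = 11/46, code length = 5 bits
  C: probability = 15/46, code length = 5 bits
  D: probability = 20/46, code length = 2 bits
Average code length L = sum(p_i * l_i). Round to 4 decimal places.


Weighted contributions p_i * l_i:
  F: (11/46) * 5 = 55/46
  C: (15/46) * 5 = 75/46
  D: (20/46) * 2 = 40/46
Sum = (55 + 75 + 40)/46 = 170/46

L = 170/46 = 3.6957 bits/symbol


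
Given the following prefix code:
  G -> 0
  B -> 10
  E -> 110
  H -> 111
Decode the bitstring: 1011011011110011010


Decoding step by step:
Bits 10 -> B
Bits 110 -> E
Bits 110 -> E
Bits 111 -> H
Bits 10 -> B
Bits 0 -> G
Bits 110 -> E
Bits 10 -> B


Decoded message: BEEHBGEB


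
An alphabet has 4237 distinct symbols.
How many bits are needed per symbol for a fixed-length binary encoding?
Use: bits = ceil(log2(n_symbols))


log2(4237) = 12.0488
Bracket: 2^12 = 4096 < 4237 <= 2^13 = 8192
So ceil(log2(4237)) = 13

bits = ceil(log2(4237)) = ceil(12.0488) = 13 bits


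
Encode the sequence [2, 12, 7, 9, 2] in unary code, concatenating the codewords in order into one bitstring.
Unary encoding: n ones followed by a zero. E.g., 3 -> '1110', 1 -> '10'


Encode each number as n ones followed by a terminating 0:
  2 -> 110 (3 bits)
  12 -> 1111111111110 (13 bits)
  7 -> 11111110 (8 bits)
  9 -> 1111111110 (10 bits)
  2 -> 110 (3 bits)
Total length = 3 + 13 + 8 + 10 + 3 = 37 bits.

Unary([2, 12, 7, 9, 2]) = 1101111111111110111111101111111110110 (37 bits)


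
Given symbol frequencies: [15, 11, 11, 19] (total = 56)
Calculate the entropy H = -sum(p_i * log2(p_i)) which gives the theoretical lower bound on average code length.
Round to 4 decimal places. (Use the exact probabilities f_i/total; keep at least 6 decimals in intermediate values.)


Per-symbol terms -p_i * log2(p_i) with p_i = f_i/56:
  p = 15/56 = 0.267857: log2(p) = -1.900464, -p*log2(p) = 0.509053
  p = 11/56 = 0.196429: log2(p) = -2.347923, -p*log2(p) = 0.461199
  p = 11/56 = 0.196429: log2(p) = -2.347923, -p*log2(p) = 0.461199
  p = 19/56 = 0.339286: log2(p) = -1.559427, -p*log2(p) = 0.529091
H = 0.509053 + 0.461199 + 0.461199 + 0.529091 = 1.960542

H = 1.9605 bits/symbol


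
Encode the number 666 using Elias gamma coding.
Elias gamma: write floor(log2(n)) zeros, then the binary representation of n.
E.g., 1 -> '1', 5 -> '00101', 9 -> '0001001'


num_bits = floor(log2(666)) + 1 = 10
leading_zeros = num_bits - 1 = 9
binary(666) = 1010011010

Elias gamma(666) = '000000000' + '1010011010' = 0000000001010011010 (19 bits)


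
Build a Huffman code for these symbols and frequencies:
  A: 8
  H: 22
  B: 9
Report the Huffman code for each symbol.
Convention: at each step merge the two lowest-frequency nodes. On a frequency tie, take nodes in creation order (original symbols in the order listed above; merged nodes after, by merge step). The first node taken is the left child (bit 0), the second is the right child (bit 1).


Huffman tree construction:
Step 1: Merge A(8) + B(9) = 17
Step 2: Merge (A+B)(17) + H(22) = 39
Read each symbol's code off the tree from the root (left child = 0, right child = 1).

Codes:
  A: 00 (length 2)
  H: 1 (length 1)
  B: 01 (length 2)
Average code length: 56/39 = 1.4359 bits/symbol


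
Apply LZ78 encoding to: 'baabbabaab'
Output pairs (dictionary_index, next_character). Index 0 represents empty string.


LZ78 encoding steps:
Dictionary: {0: ''}
Step 1: w='' (idx 0), next='b' -> output (0, 'b'), add 'b' as idx 1
Step 2: w='' (idx 0), next='a' -> output (0, 'a'), add 'a' as idx 2
Step 3: w='a' (idx 2), next='b' -> output (2, 'b'), add 'ab' as idx 3
Step 4: w='b' (idx 1), next='a' -> output (1, 'a'), add 'ba' as idx 4
Step 5: w='ba' (idx 4), next='a' -> output (4, 'a'), add 'baa' as idx 5
Step 6: w='b' (idx 1), end of input -> output (1, '')


Encoded: [(0, 'b'), (0, 'a'), (2, 'b'), (1, 'a'), (4, 'a'), (1, '')]


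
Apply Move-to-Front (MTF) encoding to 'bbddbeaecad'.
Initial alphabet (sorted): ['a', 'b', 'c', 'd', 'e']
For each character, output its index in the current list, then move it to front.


MTF encoding:
'b': index 1 in ['a', 'b', 'c', 'd', 'e'] -> ['b', 'a', 'c', 'd', 'e']
'b': index 0 in ['b', 'a', 'c', 'd', 'e'] -> ['b', 'a', 'c', 'd', 'e']
'd': index 3 in ['b', 'a', 'c', 'd', 'e'] -> ['d', 'b', 'a', 'c', 'e']
'd': index 0 in ['d', 'b', 'a', 'c', 'e'] -> ['d', 'b', 'a', 'c', 'e']
'b': index 1 in ['d', 'b', 'a', 'c', 'e'] -> ['b', 'd', 'a', 'c', 'e']
'e': index 4 in ['b', 'd', 'a', 'c', 'e'] -> ['e', 'b', 'd', 'a', 'c']
'a': index 3 in ['e', 'b', 'd', 'a', 'c'] -> ['a', 'e', 'b', 'd', 'c']
'e': index 1 in ['a', 'e', 'b', 'd', 'c'] -> ['e', 'a', 'b', 'd', 'c']
'c': index 4 in ['e', 'a', 'b', 'd', 'c'] -> ['c', 'e', 'a', 'b', 'd']
'a': index 2 in ['c', 'e', 'a', 'b', 'd'] -> ['a', 'c', 'e', 'b', 'd']
'd': index 4 in ['a', 'c', 'e', 'b', 'd'] -> ['d', 'a', 'c', 'e', 'b']


Output: [1, 0, 3, 0, 1, 4, 3, 1, 4, 2, 4]


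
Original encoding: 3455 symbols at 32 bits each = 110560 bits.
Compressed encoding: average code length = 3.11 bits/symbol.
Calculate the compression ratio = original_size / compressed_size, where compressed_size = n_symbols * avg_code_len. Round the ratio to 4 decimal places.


original_size = n_symbols * orig_bits = 3455 * 32 = 110560 bits
compressed_size = n_symbols * avg_code_len = 3455 * 3.11 = 10745.05 bits
ratio = original_size / compressed_size = 110560 / 10745.05 = 10.2894

Compression ratio = 10.2894


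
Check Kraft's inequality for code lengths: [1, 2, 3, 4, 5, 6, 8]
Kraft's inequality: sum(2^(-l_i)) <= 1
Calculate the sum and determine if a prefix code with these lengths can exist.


Sum = 2^(-1) + 2^(-2) + 2^(-3) + 2^(-4) + 2^(-5) + 2^(-6) + 2^(-8)
    = 0.5 + 0.25 + 0.125 + 0.0625 + 0.03125 + 0.015625 + 0.00390625
    = 253/256 = 0.98828125
Since 0.98828125 <= 1, Kraft's inequality IS satisfied.
A prefix code with these lengths CAN exist.

Kraft sum = 0.98828125. Satisfied.


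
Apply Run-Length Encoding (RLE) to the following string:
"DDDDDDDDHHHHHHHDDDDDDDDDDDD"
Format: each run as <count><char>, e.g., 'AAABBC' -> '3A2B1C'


Scanning runs left to right:
  i=0: run of 'D' x 8 -> '8D'
  i=8: run of 'H' x 7 -> '7H'
  i=15: run of 'D' x 12 -> '12D'

RLE = 8D7H12D


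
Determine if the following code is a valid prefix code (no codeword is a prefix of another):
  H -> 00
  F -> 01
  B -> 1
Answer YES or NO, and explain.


Checking each pair (does one codeword prefix another?):
  H='00' vs F='01': no prefix
  H='00' vs B='1': no prefix
  F='01' vs H='00': no prefix
  F='01' vs B='1': no prefix
  B='1' vs H='00': no prefix
  B='1' vs F='01': no prefix
No violation found over all pairs.

YES -- this is a valid prefix code. No codeword is a prefix of any other codeword.


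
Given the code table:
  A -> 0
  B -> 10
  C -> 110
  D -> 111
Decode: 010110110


Decoding:
0 -> A
10 -> B
110 -> C
110 -> C


Result: ABCC


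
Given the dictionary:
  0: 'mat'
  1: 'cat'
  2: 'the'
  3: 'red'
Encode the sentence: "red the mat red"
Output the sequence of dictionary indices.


Look up each word in the dictionary:
  'red' -> 3
  'the' -> 2
  'mat' -> 0
  'red' -> 3

Encoded: [3, 2, 0, 3]


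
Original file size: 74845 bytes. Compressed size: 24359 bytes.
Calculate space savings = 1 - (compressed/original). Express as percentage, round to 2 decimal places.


ratio = compressed/original = 24359/74845 = 0.325459
savings = 1 - ratio = 1 - 0.325459 = 0.674541
as a percentage: 0.674541 * 100 = 67.45%

Space savings = 1 - 24359/74845 = 67.45%


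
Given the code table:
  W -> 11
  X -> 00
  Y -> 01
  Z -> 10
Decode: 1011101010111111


Decoding:
10 -> Z
11 -> W
10 -> Z
10 -> Z
10 -> Z
11 -> W
11 -> W
11 -> W


Result: ZWZZZWWW


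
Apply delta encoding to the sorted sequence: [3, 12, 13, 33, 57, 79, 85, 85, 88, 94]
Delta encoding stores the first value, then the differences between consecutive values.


First value: 3
Deltas:
  12 - 3 = 9
  13 - 12 = 1
  33 - 13 = 20
  57 - 33 = 24
  79 - 57 = 22
  85 - 79 = 6
  85 - 85 = 0
  88 - 85 = 3
  94 - 88 = 6


Delta encoded: [3, 9, 1, 20, 24, 22, 6, 0, 3, 6]


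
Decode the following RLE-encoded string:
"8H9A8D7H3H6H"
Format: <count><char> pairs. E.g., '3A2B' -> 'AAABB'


Expanding each <count><char> pair:
  8H -> 'HHHHHHHH'
  9A -> 'AAAAAAAAA'
  8D -> 'DDDDDDDD'
  7H -> 'HHHHHHH'
  3H -> 'HHH'
  6H -> 'HHHHHH'

Decoded = HHHHHHHHAAAAAAAAADDDDDDDDHHHHHHHHHHHHHHHH


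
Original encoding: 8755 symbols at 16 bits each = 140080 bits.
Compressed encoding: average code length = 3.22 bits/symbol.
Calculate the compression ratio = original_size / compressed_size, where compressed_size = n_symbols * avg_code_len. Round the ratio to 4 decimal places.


original_size = n_symbols * orig_bits = 8755 * 16 = 140080 bits
compressed_size = n_symbols * avg_code_len = 8755 * 3.22 = 28191.1 bits
ratio = original_size / compressed_size = 140080 / 28191.1 = 4.9689

Compression ratio = 4.9689


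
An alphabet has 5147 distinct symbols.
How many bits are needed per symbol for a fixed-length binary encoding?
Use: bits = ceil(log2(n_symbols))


log2(5147) = 12.3295
Bracket: 2^12 = 4096 < 5147 <= 2^13 = 8192
So ceil(log2(5147)) = 13

bits = ceil(log2(5147)) = ceil(12.3295) = 13 bits


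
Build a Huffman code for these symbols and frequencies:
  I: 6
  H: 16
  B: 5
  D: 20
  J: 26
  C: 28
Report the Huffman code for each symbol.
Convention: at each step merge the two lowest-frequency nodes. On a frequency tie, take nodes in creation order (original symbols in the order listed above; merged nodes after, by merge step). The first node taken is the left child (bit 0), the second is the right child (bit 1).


Huffman tree construction:
Step 1: Merge B(5) + I(6) = 11
Step 2: Merge (B+I)(11) + H(16) = 27
Step 3: Merge D(20) + J(26) = 46
Step 4: Merge ((B+I)+H)(27) + C(28) = 55
Step 5: Merge (D+J)(46) + (((B+I)+H)+C)(55) = 101
Read each symbol's code off the tree from the root (left child = 0, right child = 1).

Codes:
  I: 1001 (length 4)
  H: 101 (length 3)
  B: 1000 (length 4)
  D: 00 (length 2)
  J: 01 (length 2)
  C: 11 (length 2)
Average code length: 240/101 = 2.3762 bits/symbol


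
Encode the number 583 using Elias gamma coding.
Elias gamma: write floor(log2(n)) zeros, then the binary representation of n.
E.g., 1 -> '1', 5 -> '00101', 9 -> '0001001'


num_bits = floor(log2(583)) + 1 = 10
leading_zeros = num_bits - 1 = 9
binary(583) = 1001000111

Elias gamma(583) = '000000000' + '1001000111' = 0000000001001000111 (19 bits)


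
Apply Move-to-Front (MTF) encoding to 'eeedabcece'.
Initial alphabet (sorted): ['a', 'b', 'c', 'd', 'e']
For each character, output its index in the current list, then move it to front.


MTF encoding:
'e': index 4 in ['a', 'b', 'c', 'd', 'e'] -> ['e', 'a', 'b', 'c', 'd']
'e': index 0 in ['e', 'a', 'b', 'c', 'd'] -> ['e', 'a', 'b', 'c', 'd']
'e': index 0 in ['e', 'a', 'b', 'c', 'd'] -> ['e', 'a', 'b', 'c', 'd']
'd': index 4 in ['e', 'a', 'b', 'c', 'd'] -> ['d', 'e', 'a', 'b', 'c']
'a': index 2 in ['d', 'e', 'a', 'b', 'c'] -> ['a', 'd', 'e', 'b', 'c']
'b': index 3 in ['a', 'd', 'e', 'b', 'c'] -> ['b', 'a', 'd', 'e', 'c']
'c': index 4 in ['b', 'a', 'd', 'e', 'c'] -> ['c', 'b', 'a', 'd', 'e']
'e': index 4 in ['c', 'b', 'a', 'd', 'e'] -> ['e', 'c', 'b', 'a', 'd']
'c': index 1 in ['e', 'c', 'b', 'a', 'd'] -> ['c', 'e', 'b', 'a', 'd']
'e': index 1 in ['c', 'e', 'b', 'a', 'd'] -> ['e', 'c', 'b', 'a', 'd']


Output: [4, 0, 0, 4, 2, 3, 4, 4, 1, 1]


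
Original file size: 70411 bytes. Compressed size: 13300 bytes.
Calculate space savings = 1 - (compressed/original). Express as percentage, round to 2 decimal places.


ratio = compressed/original = 13300/70411 = 0.188891
savings = 1 - ratio = 1 - 0.188891 = 0.811109
as a percentage: 0.811109 * 100 = 81.11%

Space savings = 1 - 13300/70411 = 81.11%


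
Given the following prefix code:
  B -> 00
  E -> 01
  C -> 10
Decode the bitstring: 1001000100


Decoding step by step:
Bits 10 -> C
Bits 01 -> E
Bits 00 -> B
Bits 01 -> E
Bits 00 -> B


Decoded message: CEBEB


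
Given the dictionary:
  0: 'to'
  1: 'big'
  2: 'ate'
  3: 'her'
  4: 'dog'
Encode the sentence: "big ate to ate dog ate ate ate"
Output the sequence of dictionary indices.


Look up each word in the dictionary:
  'big' -> 1
  'ate' -> 2
  'to' -> 0
  'ate' -> 2
  'dog' -> 4
  'ate' -> 2
  'ate' -> 2
  'ate' -> 2

Encoded: [1, 2, 0, 2, 4, 2, 2, 2]


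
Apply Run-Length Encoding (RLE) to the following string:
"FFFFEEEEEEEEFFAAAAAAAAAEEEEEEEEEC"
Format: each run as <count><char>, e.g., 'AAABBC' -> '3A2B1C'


Scanning runs left to right:
  i=0: run of 'F' x 4 -> '4F'
  i=4: run of 'E' x 8 -> '8E'
  i=12: run of 'F' x 2 -> '2F'
  i=14: run of 'A' x 9 -> '9A'
  i=23: run of 'E' x 9 -> '9E'
  i=32: run of 'C' x 1 -> '1C'

RLE = 4F8E2F9A9E1C
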